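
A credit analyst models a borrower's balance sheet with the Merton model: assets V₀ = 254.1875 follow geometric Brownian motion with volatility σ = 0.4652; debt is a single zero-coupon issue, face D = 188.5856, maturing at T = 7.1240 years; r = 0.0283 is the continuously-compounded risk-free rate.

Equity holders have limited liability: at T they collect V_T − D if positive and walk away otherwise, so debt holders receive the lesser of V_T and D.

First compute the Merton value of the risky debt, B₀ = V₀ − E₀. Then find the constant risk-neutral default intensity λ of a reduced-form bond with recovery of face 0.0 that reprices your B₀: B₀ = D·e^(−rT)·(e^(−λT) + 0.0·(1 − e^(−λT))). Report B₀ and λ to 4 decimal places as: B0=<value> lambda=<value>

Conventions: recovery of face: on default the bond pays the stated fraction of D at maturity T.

Equity is a call on the firm's assets struck at D = 188.5856:
d₁ = [ln(V₀/D) + (r + σ²/2)T] / (σ√T)
   = [ln(254.1875/188.5856) + (0.0283 + 0.5·0.4652²)·7.1240] / (0.4652·√7.1240)
   = [0.298520 + 0.972465] / 1.241657 = 1.023620
d₂ = d₁ − σ√T = 1.023620 − 1.241657 = -0.218037
N(d₁) = 0.846993,  N(d₂) = 0.413700,  e^(−rT) = 0.817414
E₀ = V₀·N(d₁) − D·e^(−rT)·N(d₂)
   = 254.1875·0.846993 − 188.5856·0.817414·0.413700 = 151.521996
B₀ = V₀ − E₀ = 254.1875 − 151.521996 = 102.665504
e^(−λT) = (B₀·e^(rT)/D − 0)/(1 − 0) = (102.6655·1.223370/188.5856 − 0)/1 = 0.66599928
λ = −ln(0.66599928)/7.1240 = 0.057056

B0=102.6655 lambda=0.0571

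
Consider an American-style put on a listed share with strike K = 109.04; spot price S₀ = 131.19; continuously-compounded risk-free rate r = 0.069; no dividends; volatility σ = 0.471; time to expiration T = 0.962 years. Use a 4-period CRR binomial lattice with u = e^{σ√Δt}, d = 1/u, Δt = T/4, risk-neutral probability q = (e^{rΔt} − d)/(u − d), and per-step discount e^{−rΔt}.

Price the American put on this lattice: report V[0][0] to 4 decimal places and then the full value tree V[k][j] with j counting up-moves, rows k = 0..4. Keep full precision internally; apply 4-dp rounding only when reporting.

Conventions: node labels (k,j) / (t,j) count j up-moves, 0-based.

price = 10.8921
tree:
10.8921
17.9647 3.5621
28.6496 6.9437 0.0000
43.4318 13.5353 0.0000 0.0000
56.9633 26.3844 0.0000 0.0000 0.0000

Δt=0.24050  u=1.25984  d=0.79375  q=0.47841  discount=0.98354
step 4 (expiry): payoffs max(K−S,0) = 56.9633 26.3844 0.0000 0.0000 0.0000
k=3: (k=3,j=0): S=65.6082, K−S=43.4318, hold=41.6373 ⇒ V=43.4318 exercise | (k=3,j=1): S=104.1325, K−S=4.9075, hold=13.5353 ⇒ V=13.5353 continue | (k=3,j=2): S=165.2780, K−S=0.0000, hold=0.0000 ⇒ V=0.0000 continue | (k=3,j=3): S=262.3273, K−S=0.0000, hold=0.0000 ⇒ V=0.0000 continue
k=2: (k=2,j=0): S=82.6556, K−S=26.3844, hold=28.6496 ⇒ V=28.6496 continue | (k=2,j=1): S=131.1900, K−S=0.0000, hold=6.9437 ⇒ V=6.9437 continue | (k=2,j=2): S=208.2233, K−S=0.0000, hold=0.0000 ⇒ V=0.0000 continue
k=1: (k=1,j=0): S=104.1325, K−S=4.9075, hold=17.9647 ⇒ V=17.9647 continue | (k=1,j=1): S=165.2780, K−S=0.0000, hold=3.5621 ⇒ V=3.5621 continue
k=0: (k=0,j=0): S=131.1900, K−S=0.0000, hold=10.8921 ⇒ V=10.8921 continue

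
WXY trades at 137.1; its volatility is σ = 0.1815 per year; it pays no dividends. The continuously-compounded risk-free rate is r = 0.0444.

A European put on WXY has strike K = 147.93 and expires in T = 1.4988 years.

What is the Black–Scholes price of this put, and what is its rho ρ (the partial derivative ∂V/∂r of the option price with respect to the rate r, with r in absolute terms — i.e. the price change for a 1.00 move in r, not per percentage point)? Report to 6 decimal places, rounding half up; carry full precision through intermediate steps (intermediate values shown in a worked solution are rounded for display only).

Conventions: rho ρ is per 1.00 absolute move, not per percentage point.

σ√T = 0.1815·√1.4988 = 0.222202
d₁ = (ln(S/K) + (r+σ²/2)T) / (σ√T) = (ln(137.1/147.93) + (0.0444+0.1815²/2)·1.4988) / 0.222202 = (-0.076029 + 0.091234) / 0.222202 = 0.068429
d₂ = d₁ − σ√T = 0.068429 − 0.222202 = -0.153773
e^{−rT} = 0.935619
N(−d₁) = 0.472722,  N(−d₂) = 0.561106
Put price V = K·e^{−rT}·N(−d₂) − S·N(−d₁) = 77.660494 − 64.810205 = 12.850289
ρ = −K·T·e^{−rT}·N(−d₂) = -116.397548

price = 12.850289
ρ = -116.397548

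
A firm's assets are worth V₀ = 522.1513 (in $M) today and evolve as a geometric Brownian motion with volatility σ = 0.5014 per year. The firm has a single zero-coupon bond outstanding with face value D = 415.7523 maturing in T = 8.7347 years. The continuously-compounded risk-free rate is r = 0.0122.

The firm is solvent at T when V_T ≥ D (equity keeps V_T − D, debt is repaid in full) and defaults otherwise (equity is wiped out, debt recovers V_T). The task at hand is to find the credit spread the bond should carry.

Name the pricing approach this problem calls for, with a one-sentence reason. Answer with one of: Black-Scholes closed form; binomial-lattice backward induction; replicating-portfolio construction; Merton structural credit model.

framework: Merton structural credit model

Key observation: assets follow a GBM and default happens iff V_T < 415.7523; valuing claims on that split (equity as a call, risky debt as the residual) is the structural model's definition.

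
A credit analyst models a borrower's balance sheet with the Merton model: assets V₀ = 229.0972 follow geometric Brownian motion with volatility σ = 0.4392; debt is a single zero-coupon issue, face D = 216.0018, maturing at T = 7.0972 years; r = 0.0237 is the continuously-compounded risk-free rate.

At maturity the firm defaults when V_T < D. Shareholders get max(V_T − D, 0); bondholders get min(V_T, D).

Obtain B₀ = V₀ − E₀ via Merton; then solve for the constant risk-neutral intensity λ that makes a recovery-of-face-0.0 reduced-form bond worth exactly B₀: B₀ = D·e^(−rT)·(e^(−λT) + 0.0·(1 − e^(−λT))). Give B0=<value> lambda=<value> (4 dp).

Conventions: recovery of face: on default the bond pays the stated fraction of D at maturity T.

B0=113.4499 lambda=0.0670

Equity is a call on the firm's assets struck at D = 216.0018:
d₁ = [ln(V₀/D) + (r + σ²/2)T] / (σ√T)
   = [ln(229.0972/216.0018) + (0.0237 + 0.5·0.4392²)·7.0972] / (0.4392·√7.0972)
   = [0.058860 + 0.852717] / 1.170054 = 0.779089
d₂ = d₁ − σ√T = 0.779089 − 1.170054 = -0.390965
N(d₁) = 0.782036,  N(d₂) = 0.347912,  e^(−rT) = 0.845182
E₀ = V₀·N(d₁) − D·e^(−rT)·N(d₂)
   = 229.0972·0.782036 − 216.0018·0.845182·0.347912 = 115.647329
B₀ = V₀ − E₀ = 229.0972 − 115.647329 = 113.449871
e^(−λT) = (B₀·e^(rT)/D − 0)/(1 − 0) = (113.4499·1.183178/216.0018 − 0)/1 = 0.62143636
λ = −ln(0.62143636)/7.0972 = 0.067030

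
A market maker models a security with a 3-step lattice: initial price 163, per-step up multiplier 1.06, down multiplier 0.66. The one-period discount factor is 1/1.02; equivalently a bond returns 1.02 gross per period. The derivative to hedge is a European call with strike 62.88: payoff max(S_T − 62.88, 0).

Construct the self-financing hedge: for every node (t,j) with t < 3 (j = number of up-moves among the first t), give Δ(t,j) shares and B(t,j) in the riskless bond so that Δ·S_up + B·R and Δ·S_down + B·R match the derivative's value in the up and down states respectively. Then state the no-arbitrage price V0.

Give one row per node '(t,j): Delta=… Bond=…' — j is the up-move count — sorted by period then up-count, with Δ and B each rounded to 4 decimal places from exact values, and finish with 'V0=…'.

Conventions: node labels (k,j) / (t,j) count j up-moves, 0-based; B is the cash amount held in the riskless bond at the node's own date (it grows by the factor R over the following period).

(0,0): Delta=0.9976 Bond=-58.8532
(1,0): Delta=0.9635 Bond=-56.3583
(1,1): Delta=1.0000 Bond=-60.4383
(2,0): Delta=0.4360 Bond=-20.0313
(2,1): Delta=1.0000 Bond=-61.6471
(2,2): Delta=1.0000 Bond=-61.6471
V0=103.7619

The replicating-portfolio and risk-neutral prices coincide; use p* = (1.02−0.66)/(1.06−0.66) = 0.9000 for the latter.
Terminal payoffs: V(3,0)=0.0000, V(3,1)=12.3830, V(3,2)=57.9969, V(3,3)=131.2556
  t=2,j=0: stock 71.0028 → up 75.2630 (V=12.3830), down 46.8618 (V=0.0000). Price 10.9261; hedge Δ=0.4360, bond B=-20.0313.
  t=2,j=1: stock 114.0348 → up 120.8769 (V=57.9969), down 75.2630 (V=12.3830). Price 52.3877; hedge Δ=1.0000, bond B=-61.6471.
  t=2,j=2: stock 183.1468 → up 194.1356 (V=131.2556), down 120.8769 (V=57.9969). Price 121.4997; hedge Δ=1.0000, bond B=-61.6471.
  t=1,j=0: stock 107.5800 → up 114.0348 (V=52.3877), down 71.0028 (V=10.9261). Price 47.2957; hedge Δ=0.9635, bond B=-56.3583.
  t=1,j=1: stock 172.7800 → up 183.1468 (V=121.4997), down 114.0348 (V=52.3877). Price 112.3417; hedge Δ=1.0000, bond B=-60.4383.
  t=0,j=0: stock 163.0000 → up 172.7800 (V=112.3417), down 107.5800 (V=47.2957). Price 103.7619; hedge Δ=0.9976, bond B=-58.8532.
Verification: the root portfolio costs Δ(0,0)·S0 + B(0,0) = 103.7619, matching V0.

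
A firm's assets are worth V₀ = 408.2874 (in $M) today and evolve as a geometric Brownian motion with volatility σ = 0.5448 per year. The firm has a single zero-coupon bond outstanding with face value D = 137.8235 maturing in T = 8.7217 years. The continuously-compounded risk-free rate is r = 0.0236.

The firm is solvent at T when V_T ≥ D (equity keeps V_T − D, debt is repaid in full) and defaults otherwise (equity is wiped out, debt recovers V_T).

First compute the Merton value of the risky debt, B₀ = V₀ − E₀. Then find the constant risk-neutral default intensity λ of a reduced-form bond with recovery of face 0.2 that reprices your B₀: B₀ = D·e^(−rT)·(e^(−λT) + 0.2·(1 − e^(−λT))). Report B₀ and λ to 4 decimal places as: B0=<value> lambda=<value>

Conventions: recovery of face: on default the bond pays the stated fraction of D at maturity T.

With assets at 408.2874 and a single debt payment of 137.8235 at 8.7217 years:
d₁ = [ln(V₀/D) + (r + σ²/2)T] / (σ√T)
   = [ln(408.2874/137.8235) + (0.0236 + 0.5·0.5448²)·8.7217] / (0.5448·√8.7217)
   = [1.085997 + 1.500163] / 1.608932 = 1.607377
d₂ = d₁ − σ√T = 1.607377 − 1.608932 = -0.001555
N(d₁) = 0.946014,  N(d₂) = 0.499380,  e^(−rT) = 0.813970
E₀ = V₀·N(d₁) − D·e^(−rT)·N(d₂)
   = 408.2874·0.946014 − 137.8235·0.813970·0.499380 = 330.223173
B₀ = V₀ − E₀ = 408.2874 − 330.223173 = 78.064227
e^(−λT) = (B₀·e^(rT)/D − 0.2)/(1 − 0.2) = (78.0642·1.228547/137.8235 − 0.2)/0.8 = 0.61982204
λ = −ln(0.61982204)/8.7217 = 0.054843

B0=78.0642 lambda=0.0548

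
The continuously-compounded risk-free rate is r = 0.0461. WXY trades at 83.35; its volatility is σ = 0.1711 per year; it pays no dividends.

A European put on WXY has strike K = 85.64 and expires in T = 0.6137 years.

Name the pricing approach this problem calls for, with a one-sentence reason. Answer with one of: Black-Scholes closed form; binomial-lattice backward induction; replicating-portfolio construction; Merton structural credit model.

Key observation: a European-exercise option on WXY struck at 85.64 — a GBM underlying with constant parameters — admits an analytic price: the data contain no early exercise, no discrete tree, no debt structure.

framework: Black-Scholes closed form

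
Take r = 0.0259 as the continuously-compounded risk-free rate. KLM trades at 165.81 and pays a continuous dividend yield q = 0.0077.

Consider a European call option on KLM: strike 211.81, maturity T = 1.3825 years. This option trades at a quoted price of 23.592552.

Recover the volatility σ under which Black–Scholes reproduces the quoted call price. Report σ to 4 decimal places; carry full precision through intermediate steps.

sigma = 0.4780

At σ = 0.4780 the Black–Scholes value reproduces the quote:
σ√T = 0.478·√1.3825 = 0.562031
d₁ = (ln(S/K) + (r−q+σ²/2)T) / (σ√T) = (ln(165.81/211.81) + (0.0259−0.0077+0.478²/2)·1.3825) / 0.562031 = (-0.244847 + 0.183101) / 0.562031 = -0.109862
d₂ = d₁ − σ√T = -0.109862 − 0.562031 = -0.671894
e^{−rT} = 0.964827
e^{−qT} = 0.989411
N(d₁) = 0.456259,  N(d₂) = 0.250826
V = S·e^{−qT}·N(d₁) − K·e^{−rT}·N(d₂) = 74.851288 − 51.258736 = 23.592552 (equal to the quote); since ∂V/∂σ > 0 for all σ, the implied volatility is unique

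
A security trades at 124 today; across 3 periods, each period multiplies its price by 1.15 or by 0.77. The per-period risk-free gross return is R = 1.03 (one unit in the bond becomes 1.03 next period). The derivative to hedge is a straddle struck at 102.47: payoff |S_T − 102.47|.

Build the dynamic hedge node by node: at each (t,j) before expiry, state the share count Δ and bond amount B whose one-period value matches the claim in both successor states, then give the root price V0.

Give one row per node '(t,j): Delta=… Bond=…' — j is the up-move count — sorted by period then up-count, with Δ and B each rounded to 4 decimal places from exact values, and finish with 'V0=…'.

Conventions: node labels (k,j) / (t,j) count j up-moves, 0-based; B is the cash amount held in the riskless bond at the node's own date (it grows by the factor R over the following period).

(0,0): Delta=0.5787 Bond=-32.1726
(1,0): Delta=-0.1284 Bond=34.3762
(1,1): Delta=0.7972 Bond=-64.2980
(2,0): Delta=-1.0000 Bond=99.4854
(2,1): Delta=0.1409 Bond=5.8331
(2,2): Delta=1.0000 Bond=-99.4854
V0=39.5834

The replicating-portfolio and risk-neutral prices coincide; use p* = (1.03−0.77)/(1.15−0.77) = 0.6842 for the latter.
Payoffs at expiry: V(3,0)=45.8599, V(3,1)=17.9225, V(3,2)=23.8023, V(3,3)=86.1185
Node (2,0) S=73.5196: V=(p*·17.9225+(1−p*)·45.8599)/1.03=25.9658; Δ=(17.9225−45.8599)/(84.5475−56.6101)=-1.0000; B=V−Δ·S=99.4854
Node (2,1) S=109.8020: V=(p*·23.8023+(1−p*)·17.9225)/1.03=21.3063; Δ=(23.8023−17.9225)/(126.2723−84.5475)=0.1409; B=V−Δ·S=5.8331
Node (2,2) S=163.9900: V=(p*·86.1185+(1−p*)·23.8023)/1.03=64.5046; Δ=(86.1185−23.8023)/(188.5885−126.2723)=1.0000; B=V−Δ·S=-99.4854
Node (1,0) S=95.4800: V=(p*·21.3063+(1−p*)·25.9658)/1.03=22.1143; Δ=(21.3063−25.9658)/(109.8020−73.5196)=-0.1284; B=V−Δ·S=34.3762
Node (1,1) S=142.6000: V=(p*·64.5046+(1−p*)·21.3063)/1.03=49.3816; Δ=(64.5046−21.3063)/(163.9900−109.8020)=0.7972; B=V−Δ·S=-64.2980
Node (0,0) S=124.0000: V=(p*·49.3816+(1−p*)·22.1143)/1.03=39.5834; Δ=(49.3816−22.1143)/(142.6000−95.4800)=0.5787; B=V−Δ·S=-32.1726
Sanity check at the root: Δ(0,0)·S0 + B(0,0) reproduces V0 = 39.5834.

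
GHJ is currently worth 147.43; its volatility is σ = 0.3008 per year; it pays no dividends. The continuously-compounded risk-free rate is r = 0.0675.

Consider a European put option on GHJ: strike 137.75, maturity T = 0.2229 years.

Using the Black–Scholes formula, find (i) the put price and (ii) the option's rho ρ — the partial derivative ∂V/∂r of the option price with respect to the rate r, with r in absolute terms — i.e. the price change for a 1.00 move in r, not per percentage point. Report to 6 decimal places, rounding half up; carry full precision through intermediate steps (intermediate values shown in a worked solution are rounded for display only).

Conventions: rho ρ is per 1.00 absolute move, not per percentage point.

price = 3.471488
ρ = -9.192453

σ√T = 0.3008·√0.2229 = 0.142015
d₁ = (ln(S/K) + (r+σ²/2)T) / (σ√T) = (ln(147.43/137.75) + (0.0675+0.3008²/2)·0.2229) / 0.142015 = (0.067913 + 0.025130) / 0.142015 = 0.655164
d₂ = d₁ − σ√T = 0.655164 − 0.142015 = 0.513150
e^{−rT} = 0.985067
N(−d₁) = 0.256181,  N(−d₂) = 0.303923
Put price V = K·e^{−rT}·N(−d₂) − S·N(−d₁) = 41.240255 − 37.768767 = 3.471488
ρ = −K·T·e^{−rT}·N(−d₂) = -9.192453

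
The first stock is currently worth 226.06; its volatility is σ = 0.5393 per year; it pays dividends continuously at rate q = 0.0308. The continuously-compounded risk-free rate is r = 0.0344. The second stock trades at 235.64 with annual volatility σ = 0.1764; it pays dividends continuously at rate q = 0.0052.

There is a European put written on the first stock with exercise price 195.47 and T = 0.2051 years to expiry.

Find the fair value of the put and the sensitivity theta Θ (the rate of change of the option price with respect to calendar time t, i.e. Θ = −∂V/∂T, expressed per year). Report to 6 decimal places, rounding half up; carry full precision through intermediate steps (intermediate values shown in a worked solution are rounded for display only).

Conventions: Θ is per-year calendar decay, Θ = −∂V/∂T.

price = 8.591169
Θ = -40.676459

σ√T = 0.5393·√0.2051 = 0.244238
d₁ = (ln(S/K) + (r−q+σ²/2)T) / (σ√T) = (ln(226.06/195.47) + (0.0344−0.0308+0.5393²/2)·0.2051) / 0.244238 = (0.145394 + 0.030564) / 0.244238 = 0.720437
d₂ = d₁ − σ√T = 0.720437 − 0.244238 = 0.476199
e^{−rT} = 0.992969
e^{−qT} = 0.993703
N(−d₁) = 0.235628,  N(−d₂) = 0.316966
Put price V = K·e^{−rT}·N(−d₂) − S·e^{−qT}·N(−d₁) = 61.521834 − 52.930666 = 8.591169
φ(d₁) = (1/√(2π))·e^{−d₁²/2} = 0.307754
Θ = −S·e^{−qT}·φ(d₁)·σ/(2√T) − q·S·e^{−qT}·N(−d₁) + r·K·e^{−rT}·N(−d₂) = −41.162545 − 1.630265 + 2.116351 = -40.676459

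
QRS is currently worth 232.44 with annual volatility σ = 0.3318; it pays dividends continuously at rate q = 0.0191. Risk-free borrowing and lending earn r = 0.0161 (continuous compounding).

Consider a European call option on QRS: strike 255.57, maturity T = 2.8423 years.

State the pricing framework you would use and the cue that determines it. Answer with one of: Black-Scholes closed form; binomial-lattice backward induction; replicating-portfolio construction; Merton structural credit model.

Key observation: everything needed for the exact continuous-time valuation of the European call on QRS (strike 255.57) is given, and no feature rules the closed form out.

framework: Black-Scholes closed form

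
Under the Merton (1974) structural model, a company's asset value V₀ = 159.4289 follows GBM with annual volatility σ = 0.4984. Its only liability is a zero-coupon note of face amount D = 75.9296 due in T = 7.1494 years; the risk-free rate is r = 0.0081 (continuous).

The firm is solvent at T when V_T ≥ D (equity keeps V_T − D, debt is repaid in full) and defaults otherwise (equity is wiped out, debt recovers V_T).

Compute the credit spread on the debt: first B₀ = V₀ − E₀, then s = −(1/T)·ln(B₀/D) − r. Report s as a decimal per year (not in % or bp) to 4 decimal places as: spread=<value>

With assets at 159.4289 and a single debt payment of 75.9296 at 7.1494 years:
d₁ = [ln(V₀/D) + (r + σ²/2)T] / (σ√T)
   = [ln(159.4289/75.9296) + (0.0081 + 0.5·0.4984²)·7.1494] / (0.4984·√7.1494)
   = [0.741791 + 0.945875] / 1.332640 = 1.266408
d₂ = d₁ − σ√T = 1.266408 − 1.332640 = -0.066232
N(d₁) = 0.897317,  N(d₂) = 0.473597,  e^(−rT) = 0.943735
E₀ = V₀·N(d₁) − D·e^(−rT)·N(d₂)
   = 159.4289·0.897317 − 75.9296·0.943735·0.473597 = 109.121479
B₀ = V₀ − E₀ = 159.4289 − 109.121479 = 50.307421
spread = −(1/T)·ln(B₀/D) − r = −(1/7.1494)·ln(50.307421/75.9296) − 0.0081 = 0.04947882

spread=0.0495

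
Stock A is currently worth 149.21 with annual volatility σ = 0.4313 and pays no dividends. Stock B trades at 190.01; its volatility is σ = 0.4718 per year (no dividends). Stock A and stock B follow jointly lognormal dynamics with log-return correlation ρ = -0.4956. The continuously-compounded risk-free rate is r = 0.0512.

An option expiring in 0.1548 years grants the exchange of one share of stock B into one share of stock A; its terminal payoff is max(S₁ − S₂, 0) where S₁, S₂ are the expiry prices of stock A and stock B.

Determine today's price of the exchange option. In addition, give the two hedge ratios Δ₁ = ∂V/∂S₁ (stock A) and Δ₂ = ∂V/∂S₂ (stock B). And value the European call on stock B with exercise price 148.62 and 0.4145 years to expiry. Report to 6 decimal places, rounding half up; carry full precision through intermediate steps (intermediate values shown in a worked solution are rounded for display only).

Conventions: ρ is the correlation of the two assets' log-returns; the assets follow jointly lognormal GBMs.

exchange price = 6.327581
Δ1 = 0.263453
Δ2 = -0.173582
price(stock B call K=148.62) = 49.747424

σ_eff = √(σ₁² + σ₂² − 2ρσ₁σ₂) = √(0.4313² + 0.4718² − 2·-0.4956·0.4313·0.4718) = 0.781224
d₁ = (ln(S₁/S₂) + (q₂ − q₁ + σ_eff²/2)T) / (σ_eff√T) = (ln(149.21/190.01) + (0.0 − 0.0 + 0.305156)·0.1548) / 0.307370 = -0.632736
d₂ = d₁ − σ_eff√T = -0.632736 − 0.307370 = -0.940106
N(d₁) = 0.263453,  N(d₂) = 0.173582
V = S₁·e^{−q₁T}·N(d₁) − S₂·e^{−q₂T}·N(d₂) = 39.309842 − 32.982262 = 6.327581
Δ₁ = e^{−q₁T}·N(d₁) = 0.263453;  Δ₂ = −e^{−q₂T}·N(d₂) = -0.173582
[vanilla: stock B call K=148.62]
σ√T = 0.4718·√0.4145 = 0.303753
d₁ = (ln(S/K) + (r+σ²/2)T) / (σ√T) = (ln(190.01/148.62) + (0.0512+0.4718²/2)·0.4145) / 0.303753 = (0.245684 + 0.067355) / 0.303753 = 1.030573
d₂ = d₁ − σ√T = 1.030573 − 0.303753 = 0.726820
e^{−rT} = 0.979001
N(d₁) = 0.848629,  N(d₂) = 0.766332
price = S·N(d₁) − K·e^{−rT}·N(d₂) = 161.248064 − 111.500640 = 49.747424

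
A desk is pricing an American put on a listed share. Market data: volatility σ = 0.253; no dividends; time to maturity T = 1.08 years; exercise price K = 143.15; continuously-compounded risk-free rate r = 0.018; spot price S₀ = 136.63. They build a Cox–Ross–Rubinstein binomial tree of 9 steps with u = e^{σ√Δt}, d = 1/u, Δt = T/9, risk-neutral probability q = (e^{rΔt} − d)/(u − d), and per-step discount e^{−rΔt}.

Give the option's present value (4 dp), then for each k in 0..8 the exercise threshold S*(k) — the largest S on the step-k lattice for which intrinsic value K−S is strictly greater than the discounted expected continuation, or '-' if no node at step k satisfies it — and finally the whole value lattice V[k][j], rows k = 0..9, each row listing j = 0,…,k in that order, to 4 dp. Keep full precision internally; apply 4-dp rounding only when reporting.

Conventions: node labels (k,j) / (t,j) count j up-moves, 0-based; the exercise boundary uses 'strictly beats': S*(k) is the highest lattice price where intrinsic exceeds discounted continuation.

Δt=0.12000  u=1.09160  d=0.91609  q=0.49042  discount=0.99784
step 9 (expiry): payoffs max(K−S,0) = 81.0652 69.1708 54.9976 38.1089 17.9848 0.0000 0.0000 0.0000 0.0000 0.0000
step 8: (k=8,j=0): S=67.7715, K−S=75.3785, hold=75.0696 ⇒ V=75.3785 exercise | (k=8,j=1): S=80.7555, K−S=62.3945, hold=62.0856 ⇒ V=62.3945 exercise | (k=8,j=2): S=96.2269, K−S=46.9231, hold=46.6142 ⇒ V=46.9231 exercise | (k=8,j=3): S=114.6625, K−S=28.4875, hold=28.1786 ⇒ V=28.4875 exercise | (k=8,j=4): S=136.6300, K−S=6.5200, hold=9.1448 ⇒ V=9.1448 continue | (k=8,j=5): S=162.8061, K−S=0.0000, hold=0.0000 ⇒ V=0.0000 continue | (k=8,j=6): S=193.9972, K−S=0.0000, hold=0.0000 ⇒ V=0.0000 continue | (k=8,j=7): S=231.1639, K−S=0.0000, hold=0.0000 ⇒ V=0.0000 continue | (k=8,j=8): S=275.4513, K−S=0.0000, hold=0.0000 ⇒ V=0.0000 continue  boundary S*=114.6625
step 7: (k=7,j=0): S=73.9792, K−S=69.1708, hold=68.8619 ⇒ V=69.1708 exercise | (k=7,j=1): S=88.1524, K−S=54.9976, hold=54.6887 ⇒ V=54.9976 exercise | (k=7,j=2): S=105.0411, K−S=38.1089, hold=37.8001 ⇒ V=38.1089 exercise | (k=7,j=3): S=125.1652, K−S=17.9848, hold=18.9604 ⇒ V=18.9604 continue | (k=7,j=4): S=149.1449, K−S=0.0000, hold=4.6499 ⇒ V=4.6499 continue | (k=7,j=5): S=177.7187, K−S=0.0000, hold=0.0000 ⇒ V=0.0000 continue | (k=7,j=6): S=211.7667, K−S=0.0000, hold=0.0000 ⇒ V=0.0000 continue | (k=7,j=7): S=252.3379, K−S=0.0000, hold=0.0000 ⇒ V=0.0000 continue  boundary S*=105.0411
step 6: (k=6,j=0): S=80.7555, K−S=62.3945, hold=62.0856 ⇒ V=62.3945 exercise | (k=6,j=1): S=96.2269, K−S=46.9231, hold=46.6142 ⇒ V=46.9231 exercise | (k=6,j=2): S=114.6625, K−S=28.4875, hold=28.6561 ⇒ V=28.6561 continue | (k=6,j=3): S=136.6300, K−S=6.5200, hold=11.9164 ⇒ V=11.9164 continue | (k=6,j=4): S=162.8061, K−S=0.0000, hold=2.3644 ⇒ V=2.3644 continue | (k=6,j=5): S=193.9972, K−S=0.0000, hold=0.0000 ⇒ V=0.0000 continue | (k=6,j=6): S=231.1639, K−S=0.0000, hold=0.0000 ⇒ V=0.0000 continue  boundary S*=96.2269
step 5: (k=5,j=0): S=88.1524, K−S=54.9976, hold=54.6887 ⇒ V=54.9976 exercise | (k=5,j=1): S=105.0411, K−S=38.1089, hold=37.8826 ⇒ V=38.1089 exercise | (k=5,j=2): S=125.1652, K−S=17.9848, hold=20.4024 ⇒ V=20.4024 continue | (k=5,j=3): S=149.1449, K−S=0.0000, hold=7.2163 ⇒ V=7.2163 continue | (k=5,j=4): S=177.7187, K−S=0.0000, hold=1.2022 ⇒ V=1.2022 continue | (k=5,j=5): S=211.7667, K−S=0.0000, hold=0.0000 ⇒ V=0.0000 continue  boundary S*=105.0411
step 4: (k=4,j=0): S=96.2269, K−S=46.9231, hold=46.6142 ⇒ V=46.9231 exercise | (k=4,j=1): S=114.6625, K−S=28.4875, hold=29.3618 ⇒ V=29.3618 continue | (k=4,j=2): S=136.6300, K−S=6.5200, hold=13.9056 ⇒ V=13.9056 continue | (k=4,j=3): S=162.8061, K−S=0.0000, hold=4.2576 ⇒ V=4.2576 continue | (k=4,j=4): S=193.9972, K−S=0.0000, hold=0.6113 ⇒ V=0.6113 continue  boundary S*=96.2269
step 3: (k=3,j=0): S=105.0411, K−S=38.1089, hold=38.2279 ⇒ V=38.2279 continue | (k=3,j=1): S=125.1652, K−S=17.9848, hold=21.7347 ⇒ V=21.7347 continue | (k=3,j=2): S=149.1449, K−S=0.0000, hold=9.1542 ⇒ V=9.1542 continue | (k=3,j=3): S=177.7187, K−S=0.0000, hold=2.4641 ⇒ V=2.4641 continue  boundary S*=-
step 2: (k=2,j=0): S=114.6625, K−S=28.4875, hold=30.0742 ⇒ V=30.0742 continue | (k=2,j=1): S=136.6300, K−S=6.5200, hold=15.5313 ⇒ V=15.5313 continue | (k=2,j=2): S=162.8061, K−S=0.0000, hold=5.8605 ⇒ V=5.8605 continue  boundary S*=-
step 1: (k=1,j=0): S=125.1652, K−S=17.9848, hold=22.8925 ⇒ V=22.8925 continue | (k=1,j=1): S=149.1449, K−S=0.0000, hold=10.7652 ⇒ V=10.7652 continue  boundary S*=-
step 0: (k=0,j=0): S=136.6300, K−S=6.5200, hold=16.9085 ⇒ V=16.9085 continue  boundary S*=-

price = 16.9085
boundary = - - - - 96.2269 105.0411 96.2269 105.0411 114.6625
tree:
16.9085
22.8925 10.7652
30.0742 15.5313 5.8605
38.2279 21.7347 9.1542 2.4641
46.9231 29.3618 13.9056 4.2576 0.6113
54.9976 38.1089 20.4024 7.2163 1.2022 0.0000
62.3945 46.9231 28.6561 11.9164 2.3644 0.0000 0.0000
69.1708 54.9976 38.1089 18.9604 4.6499 0.0000 0.0000 0.0000
75.3785 62.3945 46.9231 28.4875 9.1448 0.0000 0.0000 0.0000 0.0000
81.0652 69.1708 54.9976 38.1089 17.9848 0.0000 0.0000 0.0000 0.0000 0.0000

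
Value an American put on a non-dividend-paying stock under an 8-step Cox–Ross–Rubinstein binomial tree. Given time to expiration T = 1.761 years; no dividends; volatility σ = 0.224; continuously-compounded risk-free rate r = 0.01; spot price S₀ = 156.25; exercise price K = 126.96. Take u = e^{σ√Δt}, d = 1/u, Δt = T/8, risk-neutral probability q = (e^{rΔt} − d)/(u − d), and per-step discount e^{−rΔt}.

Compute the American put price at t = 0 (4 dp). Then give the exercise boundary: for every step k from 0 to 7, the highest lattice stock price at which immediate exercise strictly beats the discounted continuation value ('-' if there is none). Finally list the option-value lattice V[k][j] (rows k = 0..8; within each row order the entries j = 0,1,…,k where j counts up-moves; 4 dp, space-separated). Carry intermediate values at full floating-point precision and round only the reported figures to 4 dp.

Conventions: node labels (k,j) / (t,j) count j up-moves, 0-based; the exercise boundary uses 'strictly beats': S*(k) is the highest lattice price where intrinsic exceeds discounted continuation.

params: Δt=0.22012 u=1.11082 d=0.90024 q=0.48422 e^(-rΔt)=0.99780
t_8 payoffs: 59.5566 43.7900 24.3355 0.3303 0.0000 0.0000 0.0000 0.0000 0.0000
t_7: node(7,0) S=74.8728 payoff=52.0872 vs cont=51.8080 → 52.0872 [stop]  node(7,1) S=92.3866 payoff=34.5734 vs cont=34.2943 → 34.5734 [stop]  node(7,2) S=113.9970 payoff=12.9630 vs cont=12.6839 → 12.9630 [stop]  node(7,3) S=140.6623 payoff=0.0000 vs cont=0.1700 → 0.1700 [wait]  node(7,4) S=173.5650 payoff=0.0000 vs cont=0.0000 → 0.0000 [wait]  node(7,5) S=214.1641 payoff=0.0000 vs cont=0.0000 → 0.0000 [wait]  node(7,6) S=264.2599 payoff=0.0000 vs cont=0.0000 → 0.0000 [wait]  node(7,7) S=326.0737 payoff=0.0000 vs cont=0.0000 → 0.0000 [wait]  ⇒ S*(7)=113.9970
t_6: node(6,0) S=83.1700 payoff=43.7900 vs cont=43.5109 → 43.7900 [stop]  node(6,1) S=102.6245 payoff=24.3355 vs cont=24.0563 → 24.3355 [stop]  node(6,2) S=126.6297 payoff=0.3303 vs cont=6.7536 → 6.7536 [wait]  node(6,3) S=156.2500 payoff=0.0000 vs cont=0.0875 → 0.0875 [wait]  node(6,4) S=192.7989 payoff=0.0000 vs cont=0.0000 → 0.0000 [wait]  node(6,5) S=237.8970 payoff=0.0000 vs cont=0.0000 → 0.0000 [wait]  node(6,6) S=293.5442 payoff=0.0000 vs cont=0.0000 → 0.0000 [wait]  ⇒ S*(6)=102.6245
t_5: node(5,0) S=92.3866 payoff=34.5734 vs cont=34.2943 → 34.5734 [stop]  node(5,1) S=113.9970 payoff=12.9630 vs cont=15.7873 → 15.7873 [wait]  node(5,2) S=140.6623 payoff=0.0000 vs cont=3.5180 → 3.5180 [wait]  node(5,3) S=173.5650 payoff=0.0000 vs cont=0.0450 → 0.0450 [wait]  node(5,4) S=214.1641 payoff=0.0000 vs cont=0.0000 → 0.0000 [wait]  node(5,5) S=264.2599 payoff=0.0000 vs cont=0.0000 → 0.0000 [wait]  ⇒ S*(5)=92.3866
t_4: node(4,0) S=102.6245 payoff=24.3355 vs cont=25.4209 → 25.4209 [wait]  node(4,1) S=126.6297 payoff=0.3303 vs cont=9.8247 → 9.8247 [wait]  node(4,2) S=156.2500 payoff=0.0000 vs cont=1.8323 → 1.8323 [wait]  node(4,3) S=192.7989 payoff=0.0000 vs cont=0.0232 → 0.0232 [wait]  node(4,4) S=237.8970 payoff=0.0000 vs cont=0.0000 → 0.0000 [wait]  ⇒ S*(4)=-
t_3: node(3,0) S=113.9970 payoff=12.9630 vs cont=17.8297 → 17.8297 [wait]  node(3,1) S=140.6623 payoff=0.0000 vs cont=5.9415 → 5.9415 [wait]  node(3,2) S=173.5650 payoff=0.0000 vs cont=0.9542 → 0.9542 [wait]  node(3,3) S=214.1641 payoff=0.0000 vs cont=0.0119 → 0.0119 [wait]  ⇒ S*(3)=-
t_2: node(2,0) S=126.6297 payoff=0.3303 vs cont=12.0467 → 12.0467 [wait]  node(2,1) S=156.2500 payoff=0.0000 vs cont=3.5188 → 3.5188 [wait]  node(2,2) S=192.7989 payoff=0.0000 vs cont=0.4968 → 0.4968 [wait]  ⇒ S*(2)=-
t_1: node(1,0) S=140.6623 payoff=0.0000 vs cont=7.9000 → 7.9000 [wait]  node(1,1) S=173.5650 payoff=0.0000 vs cont=2.0510 → 2.0510 [wait]  ⇒ S*(1)=-
t_0: node(0,0) S=156.2500 payoff=0.0000 vs cont=5.0567 → 5.0567 [wait]  ⇒ S*(0)=-

price = 5.0567
boundary = - - - - - 92.3866 102.6245 113.9970
tree:
5.0567
7.9000 2.0510
12.0467 3.5188 0.4968
17.8297 5.9415 0.9542 0.0119
25.4209 9.8247 1.8323 0.0232 0.0000
34.5734 15.7873 3.5180 0.0450 0.0000 0.0000
43.7900 24.3355 6.7536 0.0875 0.0000 0.0000 0.0000
52.0872 34.5734 12.9630 0.1700 0.0000 0.0000 0.0000 0.0000
59.5566 43.7900 24.3355 0.3303 0.0000 0.0000 0.0000 0.0000 0.0000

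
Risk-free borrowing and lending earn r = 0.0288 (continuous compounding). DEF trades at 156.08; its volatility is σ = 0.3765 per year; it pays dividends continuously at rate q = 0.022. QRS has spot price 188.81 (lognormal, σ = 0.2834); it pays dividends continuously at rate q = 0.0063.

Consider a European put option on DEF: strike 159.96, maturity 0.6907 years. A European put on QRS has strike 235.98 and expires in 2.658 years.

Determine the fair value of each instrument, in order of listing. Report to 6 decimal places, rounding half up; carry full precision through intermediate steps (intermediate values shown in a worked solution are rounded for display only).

price(DEF put K=159.96) = 20.883516
price(QRS put K=235.98) = 55.620691

[DEF put K=159.96]
σ√T = 0.3765·√0.6907 = 0.312903
d₁ = (ln(S/K) + (r−q+σ²/2)T) / (σ√T) = (ln(156.08/159.96) + (0.0288−0.022+0.3765²/2)·0.6907) / 0.312903 = (-0.024555 + 0.053651) / 0.312903 = 0.092987
d₂ = d₁ − σ√T = 0.092987 − 0.312903 = -0.219916
e^{−rT} = 0.980304
e^{−qT} = 0.984919
N(−d₁) = 0.462957,  N(−d₂) = 0.587032
price = K·e^{−rT}·N(−d₂) − S·e^{−qT}·N(−d₁) = 92.052161 − 71.168645 = 20.883516
[QRS put K=235.98]
σ√T = 0.2834·√2.658 = 0.462038
d₁ = (ln(S/K) + (r−q+σ²/2)T) / (σ√T) = (ln(188.81/235.98) + (0.0288−0.0063+0.2834²/2)·2.658) / 0.462038 = (-0.223006 + 0.166544) / 0.462038 = -0.122201
d₂ = d₁ − σ√T = -0.122201 − 0.462038 = -0.584239
e^{−rT} = 0.926306
e^{−qT} = 0.983394
N(−d₁) = 0.548630,  N(−d₂) = 0.720470
price = K·e^{−rT}·N(−d₂) − S·e^{−qT}·N(−d₁) = 157.487376 − 101.866685 = 55.620691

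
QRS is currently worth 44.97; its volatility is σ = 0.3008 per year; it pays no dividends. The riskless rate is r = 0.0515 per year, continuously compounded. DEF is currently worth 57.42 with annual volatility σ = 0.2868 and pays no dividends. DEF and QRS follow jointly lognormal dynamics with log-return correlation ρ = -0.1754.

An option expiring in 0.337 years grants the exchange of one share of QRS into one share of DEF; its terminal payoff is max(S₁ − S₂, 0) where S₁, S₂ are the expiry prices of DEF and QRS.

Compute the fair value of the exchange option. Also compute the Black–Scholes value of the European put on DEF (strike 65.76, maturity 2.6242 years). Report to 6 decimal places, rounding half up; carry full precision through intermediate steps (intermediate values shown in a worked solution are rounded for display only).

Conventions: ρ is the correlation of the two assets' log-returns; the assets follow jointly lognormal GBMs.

exchange price = 13.696096
price(DEF put K=65.76) = 10.563804

σ_eff = √(σ₁² + σ₂² − 2ρσ₁σ₂) = √(0.2868² + 0.3008² − 2·-0.1754·0.2868·0.3008) = 0.450553
d₁ = (ln(S₁/S₂) + (q₂ − q₁ + σ_eff²/2)T) / (σ_eff√T) = (ln(57.42/44.97) + (0.0 − 0.0 + 0.101499)·0.337) / 0.261554 = 1.065181
d₂ = d₁ − σ_eff√T = 1.065181 − 0.261554 = 0.803628
N(d₁) = 0.856603,  N(d₂) = 0.789194
V = S₁·e^{−q₁T}·N(d₁) − S₂·e^{−q₂T}·N(d₂) = 49.186150 − 35.490053 = 13.696096
[vanilla: DEF put K=65.76]
σ√T = 0.2868·√2.6242 = 0.464598
d₁ = (ln(S/K) + (r+σ²/2)T) / (σ√T) = (ln(57.42/65.76) + (0.0515+0.2868²/2)·2.6242) / 0.464598 = (-0.135619 + 0.243072) / 0.464598 = 0.231282
d₂ = d₁ − σ√T = 0.231282 − 0.464598 = -0.233317
e^{−rT} = 0.873588
N(−d₁) = 0.408548,  N(−d₂) = 0.592242
price = K·e^{−rT}·N(−d₂) − S·N(−d₁) = 34.022633 − 23.458829 = 10.563804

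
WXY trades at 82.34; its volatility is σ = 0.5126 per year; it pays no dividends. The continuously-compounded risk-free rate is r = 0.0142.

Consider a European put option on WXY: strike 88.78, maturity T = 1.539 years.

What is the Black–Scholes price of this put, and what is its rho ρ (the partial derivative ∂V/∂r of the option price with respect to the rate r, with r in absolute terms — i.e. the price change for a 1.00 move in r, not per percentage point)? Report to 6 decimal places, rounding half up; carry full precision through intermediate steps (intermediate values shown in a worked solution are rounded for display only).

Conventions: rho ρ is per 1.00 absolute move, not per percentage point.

price = 23.438749
ρ = -87.714948

σ√T = 0.5126·√1.539 = 0.635913
d₁ = (ln(S/K) + (r+σ²/2)T) / (σ√T) = (ln(82.34/88.78) + (0.0142+0.5126²/2)·1.539) / 0.635913 = (-0.075304 + 0.224047) / 0.635913 = 0.233903
d₂ = d₁ − σ√T = 0.233903 − 0.635913 = -0.402010
e^{−rT} = 0.978383
N(−d₁) = 0.407530,  N(−d₂) = 0.656162
Put price V = K·e^{−rT}·N(−d₂) − S·N(−d₁) = 56.994768 − 33.556019 = 23.438749
ρ = −K·T·e^{−rT}·N(−d₂) = -87.714948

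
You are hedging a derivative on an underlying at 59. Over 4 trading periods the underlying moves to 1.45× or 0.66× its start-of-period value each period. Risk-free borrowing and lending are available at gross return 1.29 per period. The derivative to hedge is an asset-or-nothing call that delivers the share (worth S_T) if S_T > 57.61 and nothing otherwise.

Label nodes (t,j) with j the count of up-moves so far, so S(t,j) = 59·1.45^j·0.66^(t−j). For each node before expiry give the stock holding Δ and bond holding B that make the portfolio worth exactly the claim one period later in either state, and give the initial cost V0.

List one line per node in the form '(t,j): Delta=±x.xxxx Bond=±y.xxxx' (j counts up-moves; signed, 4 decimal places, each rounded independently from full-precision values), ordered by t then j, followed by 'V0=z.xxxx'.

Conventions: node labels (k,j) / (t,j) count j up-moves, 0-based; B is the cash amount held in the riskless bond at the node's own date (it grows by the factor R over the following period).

(0,0): Delta=1.1787 Bond=-13.8388
(1,0): Delta=1.4748 Bond=-29.3815
(1,1): Delta=1.1445 Bond=-14.9240
(2,0): Delta=0.0000 Bond=0.0000
(2,1): Delta=1.6453 Bond=-47.5281
(2,2): Delta=1.0866 Bond=-12.0706
(3,0): Delta=0.0000 Bond=0.0000
(3,1): Delta=0.0000 Bond=0.0000
(3,2): Delta=1.8354 Bond=-76.8824
(3,3): Delta=1.0000 Bond=0.0000
V0=55.7037

Under the risk-neutral measure, an up-move has probability p* = (R−d)/(u−d) = 0.7975 and values discount at R = 1.29.
Payoffs at expiry: V(4,0)=0.0000, V(4,1)=0.0000, V(4,2)=0.0000, V(4,3)=118.7135, V(4,4)=260.8099
(3,0): S=16.9623. Δ = (V_up−V_dn)/(S_up−S_dn) = (0.0000−0.0000)/(24.5953−11.1951) = 0.0000. V = [p*·0.0000 + (1−p*)·0.0000]/1.29 = 0.0000. B = V − Δ·S = 0.0000.
(3,1): S=37.2656. Δ = (V_up−V_dn)/(S_up−S_dn) = (0.0000−0.0000)/(54.0351−24.5953) = 0.0000. V = [p*·0.0000 + (1−p*)·0.0000]/1.29 = 0.0000. B = V − Δ·S = 0.0000.
(3,2): S=81.8714. Δ = (V_up−V_dn)/(S_up−S_dn) = (118.7135−0.0000)/(118.7135−54.0351) = 1.8354. V = [p*·118.7135 + (1−p*)·0.0000]/1.29 = 73.3878. B = V − Δ·S = -76.8824.
(3,3): S=179.8689. Δ = (V_up−V_dn)/(S_up−S_dn) = (260.8099−118.7135)/(260.8099−118.7135) = 1.0000. V = [p*·260.8099 + (1−p*)·118.7135]/1.29 = 179.8689. B = V − Δ·S = 0.0000.
(2,0): S=25.7004. Δ = (V_up−V_dn)/(S_up−S_dn) = (0.0000−0.0000)/(37.2656−16.9623) = 0.0000. V = [p*·0.0000 + (1−p*)·0.0000]/1.29 = 0.0000. B = V − Δ·S = 0.0000.
(2,1): S=56.4630. Δ = (V_up−V_dn)/(S_up−S_dn) = (73.3878−0.0000)/(81.8713−37.2656) = 1.6453. V = [p*·73.3878 + (1−p*)·0.0000]/1.29 = 45.3678. B = V − Δ·S = -47.5281.
(2,2): S=124.0475. Δ = (V_up−V_dn)/(S_up−S_dn) = (179.8689−73.3878)/(179.8689−81.8714) = 1.0866. V = [p*·179.8689 + (1−p*)·73.3878]/1.29 = 122.7156. B = V − Δ·S = -12.0706.
(1,0): S=38.9400. Δ = (V_up−V_dn)/(S_up−S_dn) = (45.3678−0.0000)/(56.4630−25.7004) = 1.4748. V = [p*·45.3678 + (1−p*)·0.0000]/1.29 = 28.0460. B = V − Δ·S = -29.3815.
(1,1): S=85.5500. Δ = (V_up−V_dn)/(S_up−S_dn) = (122.7156−45.3678)/(124.0475−56.4630) = 1.1445. V = [p*·122.7156 + (1−p*)·45.3678]/1.29 = 82.9846. B = V − Δ·S = -14.9240.
(0,0): S=59.0000. Δ = (V_up−V_dn)/(S_up−S_dn) = (82.9846−28.0460)/(85.5500−38.9400) = 1.1787. V = [p*·82.9846 + (1−p*)·28.0460]/1.29 = 55.7037. B = V − Δ·S = -13.8388.
Check: Δ(0,0)·S0 + B(0,0) = 55.7037 = V0.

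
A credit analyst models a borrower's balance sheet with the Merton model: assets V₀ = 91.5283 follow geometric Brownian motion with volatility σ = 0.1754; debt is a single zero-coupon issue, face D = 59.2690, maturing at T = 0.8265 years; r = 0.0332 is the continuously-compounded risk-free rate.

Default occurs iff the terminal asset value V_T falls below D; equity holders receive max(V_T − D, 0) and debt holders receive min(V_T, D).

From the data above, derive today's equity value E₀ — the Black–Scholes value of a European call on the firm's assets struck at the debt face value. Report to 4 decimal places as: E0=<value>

Equity is a call on the firm's assets struck at D = 59.2690:
d₁ = [ln(V₀/D) + (r + σ²/2)T] / (σ√T)
   = [ln(91.5283/59.2690) + (0.0332 + 0.5·0.1754²)·0.8265] / (0.1754·√0.8265)
   = [0.434562 + 0.040154] / 0.159460 = 2.977023
d₂ = d₁ − σ√T = 2.977023 − 0.159460 = 2.817563
N(d₁) = 0.998545,  N(d₂) = 0.997581,  e^(−rT) = 0.972933
E₀ = V₀·N(d₁) − D·e^(−rT)·N(d₂)
   = 91.5283·0.998545 − 59.2690·0.972933·0.997581 = 33.869836

E0=33.8698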